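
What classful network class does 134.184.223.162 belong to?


First octet: 134
Binary: 10000110
10xxxxxx -> Class B (128-191)
Class B, default mask 255.255.0.0 (/16)


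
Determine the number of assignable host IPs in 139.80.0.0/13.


Host bits = 32 - 13 = 19
Total addresses = 2^19 = 524288
Usable = total - 2 (network and broadcast)
Usable hosts: 524286


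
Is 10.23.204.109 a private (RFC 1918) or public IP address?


RFC 1918 private ranges:
  10.0.0.0/8 (10.0.0.0 - 10.255.255.255)
  172.16.0.0/12 (172.16.0.0 - 172.31.255.255)
  192.168.0.0/16 (192.168.0.0 - 192.168.255.255)
Private (in 10.0.0.0/8)


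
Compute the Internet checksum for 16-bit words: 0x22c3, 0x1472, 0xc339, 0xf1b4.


Sum all words (with carry folding):
+ 0x22c3 = 0x22c3
+ 0x1472 = 0x3735
+ 0xc339 = 0xfa6e
+ 0xf1b4 = 0xec23
One's complement: ~0xec23
Checksum = 0x13dc


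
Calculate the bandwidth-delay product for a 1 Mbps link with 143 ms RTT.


BDP = bandwidth * RTT
= 1 Mbps * 143 ms
= 1 * 1e6 * 143 / 1000 bits
= 143000 bits
= 17875 bytes
= 17.4561 KB
BDP = 143000 bits (17875 bytes)


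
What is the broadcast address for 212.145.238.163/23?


Network: 212.145.238.0/23
Host bits = 9
Set all host bits to 1:
Broadcast: 212.145.239.255


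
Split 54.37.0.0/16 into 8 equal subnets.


New prefix = 16 + 3 = 19
Each subnet has 8192 addresses
  54.37.0.0/19
  54.37.32.0/19
  54.37.64.0/19
  54.37.96.0/19
  54.37.128.0/19
  54.37.160.0/19
  54.37.192.0/19
  54.37.224.0/19
Subnets: 54.37.0.0/19, 54.37.32.0/19, 54.37.64.0/19, 54.37.96.0/19, 54.37.128.0/19, 54.37.160.0/19, 54.37.192.0/19, 54.37.224.0/19


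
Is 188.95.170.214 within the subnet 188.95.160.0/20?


Subnet network: 188.95.160.0
Test IP AND mask: 188.95.160.0
Yes, 188.95.170.214 is in 188.95.160.0/20


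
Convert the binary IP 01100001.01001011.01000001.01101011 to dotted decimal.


01100001 = 97
01001011 = 75
01000001 = 65
01101011 = 107
IP: 97.75.65.107


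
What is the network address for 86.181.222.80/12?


IP:   01010110.10110101.11011110.01010000
Mask: 11111111.11110000.00000000.00000000
AND operation:
Net:  01010110.10110000.00000000.00000000
Network: 86.176.0.0/12


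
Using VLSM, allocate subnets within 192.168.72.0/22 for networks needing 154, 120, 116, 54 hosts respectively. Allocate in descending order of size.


154 hosts -> /24 (254 usable): 192.168.72.0/24
120 hosts -> /25 (126 usable): 192.168.73.0/25
116 hosts -> /25 (126 usable): 192.168.73.128/25
54 hosts -> /26 (62 usable): 192.168.74.0/26
Allocation: 192.168.72.0/24 (154 hosts, 254 usable); 192.168.73.0/25 (120 hosts, 126 usable); 192.168.73.128/25 (116 hosts, 126 usable); 192.168.74.0/26 (54 hosts, 62 usable)


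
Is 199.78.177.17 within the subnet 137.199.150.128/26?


Subnet network: 137.199.150.128
Test IP AND mask: 199.78.177.0
No, 199.78.177.17 is not in 137.199.150.128/26


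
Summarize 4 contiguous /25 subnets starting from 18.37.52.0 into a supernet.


Original prefix: /25
Number of subnets: 4 = 2^2
New prefix = 25 - 2 = 23
Supernet: 18.37.52.0/23


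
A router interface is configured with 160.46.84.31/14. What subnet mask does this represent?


/14 means 14 network bits, 18 host bits
Binary: 11111111111111000000000000000000
Mask: 255.252.0.0


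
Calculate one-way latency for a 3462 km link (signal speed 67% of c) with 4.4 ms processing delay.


Speed = 0.67 * 3e5 km/s = 201000 km/s
Propagation delay = 3462 / 201000 = 0.0172 s = 17.2239 ms
Processing delay = 4.4 ms
Total one-way latency = 21.6239 ms


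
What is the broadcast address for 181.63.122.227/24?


Network: 181.63.122.0/24
Host bits = 8
Set all host bits to 1:
Broadcast: 181.63.122.255


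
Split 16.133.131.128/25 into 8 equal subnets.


New prefix = 25 + 3 = 28
Each subnet has 16 addresses
  16.133.131.128/28
  16.133.131.144/28
  16.133.131.160/28
  16.133.131.176/28
  16.133.131.192/28
  16.133.131.208/28
  16.133.131.224/28
  16.133.131.240/28
Subnets: 16.133.131.128/28, 16.133.131.144/28, 16.133.131.160/28, 16.133.131.176/28, 16.133.131.192/28, 16.133.131.208/28, 16.133.131.224/28, 16.133.131.240/28


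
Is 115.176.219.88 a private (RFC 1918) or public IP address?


RFC 1918 private ranges:
  10.0.0.0/8 (10.0.0.0 - 10.255.255.255)
  172.16.0.0/12 (172.16.0.0 - 172.31.255.255)
  192.168.0.0/16 (192.168.0.0 - 192.168.255.255)
Public (not in any RFC 1918 range)


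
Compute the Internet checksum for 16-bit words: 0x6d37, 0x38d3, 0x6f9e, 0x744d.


Sum all words (with carry folding):
+ 0x6d37 = 0x6d37
+ 0x38d3 = 0xa60a
+ 0x6f9e = 0x15a9
+ 0x744d = 0x89f6
One's complement: ~0x89f6
Checksum = 0x7609


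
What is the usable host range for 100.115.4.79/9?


Network: 100.0.0.0
Broadcast: 100.127.255.255
First usable = network + 1
Last usable = broadcast - 1
Range: 100.0.0.1 to 100.127.255.254


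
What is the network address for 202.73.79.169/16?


IP:   11001010.01001001.01001111.10101001
Mask: 11111111.11111111.00000000.00000000
AND operation:
Net:  11001010.01001001.00000000.00000000
Network: 202.73.0.0/16


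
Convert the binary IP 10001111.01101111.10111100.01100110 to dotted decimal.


10001111 = 143
01101111 = 111
10111100 = 188
01100110 = 102
IP: 143.111.188.102


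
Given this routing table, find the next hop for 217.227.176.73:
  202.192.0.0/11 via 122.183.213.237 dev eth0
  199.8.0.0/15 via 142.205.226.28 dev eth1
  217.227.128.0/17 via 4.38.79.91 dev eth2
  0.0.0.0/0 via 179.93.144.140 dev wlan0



Longest prefix match for 217.227.176.73:
  /11 202.192.0.0: no
  /15 199.8.0.0: no
  /17 217.227.128.0: MATCH
  /0 0.0.0.0: MATCH
Selected: next-hop 4.38.79.91 via eth2 (matched /17)


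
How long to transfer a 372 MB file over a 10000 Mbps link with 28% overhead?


Effective throughput = 10000 * (1 - 28/100) = 7200 Mbps
File size in Mb = 372 * 8 = 2976 Mb
Time = 2976 / 7200
Time = 0.4133 seconds


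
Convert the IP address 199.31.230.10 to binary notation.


199 = 11000111
31 = 00011111
230 = 11100110
10 = 00001010
Binary: 11000111.00011111.11100110.00001010


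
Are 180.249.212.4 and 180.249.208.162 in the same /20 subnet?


Mask: 255.255.240.0
180.249.212.4 AND mask = 180.249.208.0
180.249.208.162 AND mask = 180.249.208.0
Yes, same subnet (180.249.208.0)


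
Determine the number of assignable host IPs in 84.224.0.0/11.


Host bits = 32 - 11 = 21
Total addresses = 2^21 = 2097152
Usable = total - 2 (network and broadcast)
Usable hosts: 2097150


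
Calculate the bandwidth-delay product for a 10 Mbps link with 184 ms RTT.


BDP = bandwidth * RTT
= 10 Mbps * 184 ms
= 10 * 1e6 * 184 / 1000 bits
= 1840000 bits
= 230000 bytes
= 224.6094 KB
BDP = 1840000 bits (230000 bytes)


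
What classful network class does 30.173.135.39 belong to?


First octet: 30
Binary: 00011110
0xxxxxxx -> Class A (1-126)
Class A, default mask 255.0.0.0 (/8)


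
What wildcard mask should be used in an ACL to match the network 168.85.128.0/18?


Subnet mask: 255.255.192.0
Wildcard = 255.255.255.255 - subnet mask
255 - 255 = 0
255 - 255 = 0
255 - 192 = 63
255 - 0 = 255
Wildcard: 0.0.63.255


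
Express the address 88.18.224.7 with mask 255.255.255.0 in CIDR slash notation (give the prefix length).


Binary: 11111111.11111111.11111111.00000000
Count leading 1s
Prefix: /24


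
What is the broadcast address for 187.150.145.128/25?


Network: 187.150.145.128/25
Host bits = 7
Set all host bits to 1:
Broadcast: 187.150.145.255


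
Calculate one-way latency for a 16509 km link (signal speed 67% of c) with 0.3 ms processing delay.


Speed = 0.67 * 3e5 km/s = 201000 km/s
Propagation delay = 16509 / 201000 = 0.0821 s = 82.1343 ms
Processing delay = 0.3 ms
Total one-way latency = 82.4343 ms


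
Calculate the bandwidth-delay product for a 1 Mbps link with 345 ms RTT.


BDP = bandwidth * RTT
= 1 Mbps * 345 ms
= 1 * 1e6 * 345 / 1000 bits
= 345000 bits
= 43125 bytes
= 42.1143 KB
BDP = 345000 bits (43125 bytes)


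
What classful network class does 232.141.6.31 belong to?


First octet: 232
Binary: 11101000
1110xxxx -> Class D (224-239)
Class D (multicast), default mask N/A


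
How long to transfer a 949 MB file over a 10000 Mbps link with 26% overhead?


Effective throughput = 10000 * (1 - 26/100) = 7400 Mbps
File size in Mb = 949 * 8 = 7592 Mb
Time = 7592 / 7400
Time = 1.0259 seconds


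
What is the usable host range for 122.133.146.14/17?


Network: 122.133.128.0
Broadcast: 122.133.255.255
First usable = network + 1
Last usable = broadcast - 1
Range: 122.133.128.1 to 122.133.255.254


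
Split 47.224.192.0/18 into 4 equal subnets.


New prefix = 18 + 2 = 20
Each subnet has 4096 addresses
  47.224.192.0/20
  47.224.208.0/20
  47.224.224.0/20
  47.224.240.0/20
Subnets: 47.224.192.0/20, 47.224.208.0/20, 47.224.224.0/20, 47.224.240.0/20


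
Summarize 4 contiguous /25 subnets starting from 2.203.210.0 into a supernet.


Original prefix: /25
Number of subnets: 4 = 2^2
New prefix = 25 - 2 = 23
Supernet: 2.203.210.0/23


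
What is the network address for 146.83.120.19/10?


IP:   10010010.01010011.01111000.00010011
Mask: 11111111.11000000.00000000.00000000
AND operation:
Net:  10010010.01000000.00000000.00000000
Network: 146.64.0.0/10


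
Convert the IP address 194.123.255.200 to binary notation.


194 = 11000010
123 = 01111011
255 = 11111111
200 = 11001000
Binary: 11000010.01111011.11111111.11001000


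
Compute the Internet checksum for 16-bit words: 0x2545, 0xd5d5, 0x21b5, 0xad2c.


Sum all words (with carry folding):
+ 0x2545 = 0x2545
+ 0xd5d5 = 0xfb1a
+ 0x21b5 = 0x1cd0
+ 0xad2c = 0xc9fc
One's complement: ~0xc9fc
Checksum = 0x3603


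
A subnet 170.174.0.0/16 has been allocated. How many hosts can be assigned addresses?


Host bits = 32 - 16 = 16
Total addresses = 2^16 = 65536
Usable = total - 2 (network and broadcast)
Usable hosts: 65534


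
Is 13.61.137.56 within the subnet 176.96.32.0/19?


Subnet network: 176.96.32.0
Test IP AND mask: 13.61.128.0
No, 13.61.137.56 is not in 176.96.32.0/19


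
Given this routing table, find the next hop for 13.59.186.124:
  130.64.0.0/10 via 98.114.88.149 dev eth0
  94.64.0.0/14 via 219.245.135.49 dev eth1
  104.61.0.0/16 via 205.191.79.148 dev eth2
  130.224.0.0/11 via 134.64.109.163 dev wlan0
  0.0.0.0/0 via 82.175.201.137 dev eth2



Longest prefix match for 13.59.186.124:
  /10 130.64.0.0: no
  /14 94.64.0.0: no
  /16 104.61.0.0: no
  /11 130.224.0.0: no
  /0 0.0.0.0: MATCH
Selected: next-hop 82.175.201.137 via eth2 (matched /0)


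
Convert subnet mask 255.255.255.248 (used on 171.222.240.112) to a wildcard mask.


Subnet mask: 255.255.255.248
Wildcard = 255.255.255.255 - subnet mask
255 - 255 = 0
255 - 255 = 0
255 - 255 = 0
255 - 248 = 7
Wildcard: 0.0.0.7


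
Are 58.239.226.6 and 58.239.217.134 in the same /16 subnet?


Mask: 255.255.0.0
58.239.226.6 AND mask = 58.239.0.0
58.239.217.134 AND mask = 58.239.0.0
Yes, same subnet (58.239.0.0)


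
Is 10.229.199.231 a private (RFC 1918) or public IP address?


RFC 1918 private ranges:
  10.0.0.0/8 (10.0.0.0 - 10.255.255.255)
  172.16.0.0/12 (172.16.0.0 - 172.31.255.255)
  192.168.0.0/16 (192.168.0.0 - 192.168.255.255)
Private (in 10.0.0.0/8)


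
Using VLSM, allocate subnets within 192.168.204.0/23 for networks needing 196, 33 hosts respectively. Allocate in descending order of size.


196 hosts -> /24 (254 usable): 192.168.204.0/24
33 hosts -> /26 (62 usable): 192.168.205.0/26
Allocation: 192.168.204.0/24 (196 hosts, 254 usable); 192.168.205.0/26 (33 hosts, 62 usable)


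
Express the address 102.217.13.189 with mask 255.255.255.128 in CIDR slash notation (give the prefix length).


Binary: 11111111.11111111.11111111.10000000
Count leading 1s
Prefix: /25


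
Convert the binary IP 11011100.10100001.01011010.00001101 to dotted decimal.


11011100 = 220
10100001 = 161
01011010 = 90
00001101 = 13
IP: 220.161.90.13


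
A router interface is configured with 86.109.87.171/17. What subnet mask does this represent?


/17 means 17 network bits, 15 host bits
Binary: 11111111111111111000000000000000
Mask: 255.255.128.0


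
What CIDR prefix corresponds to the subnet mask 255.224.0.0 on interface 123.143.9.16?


Binary: 11111111.11100000.00000000.00000000
Count leading 1s
Prefix: /11


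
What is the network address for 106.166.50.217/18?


IP:   01101010.10100110.00110010.11011001
Mask: 11111111.11111111.11000000.00000000
AND operation:
Net:  01101010.10100110.00000000.00000000
Network: 106.166.0.0/18


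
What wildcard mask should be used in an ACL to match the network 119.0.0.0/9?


Subnet mask: 255.128.0.0
Wildcard = 255.255.255.255 - subnet mask
255 - 255 = 0
255 - 128 = 127
255 - 0 = 255
255 - 0 = 255
Wildcard: 0.127.255.255


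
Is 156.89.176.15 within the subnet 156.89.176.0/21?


Subnet network: 156.89.176.0
Test IP AND mask: 156.89.176.0
Yes, 156.89.176.15 is in 156.89.176.0/21


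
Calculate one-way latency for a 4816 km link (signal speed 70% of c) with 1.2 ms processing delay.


Speed = 0.7 * 3e5 km/s = 210000 km/s
Propagation delay = 4816 / 210000 = 0.0229 s = 22.9333 ms
Processing delay = 1.2 ms
Total one-way latency = 24.1333 ms


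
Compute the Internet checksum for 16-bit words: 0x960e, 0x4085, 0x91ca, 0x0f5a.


Sum all words (with carry folding):
+ 0x960e = 0x960e
+ 0x4085 = 0xd693
+ 0x91ca = 0x685e
+ 0x0f5a = 0x77b8
One's complement: ~0x77b8
Checksum = 0x8847


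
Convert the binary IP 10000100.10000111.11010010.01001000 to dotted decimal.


10000100 = 132
10000111 = 135
11010010 = 210
01001000 = 72
IP: 132.135.210.72


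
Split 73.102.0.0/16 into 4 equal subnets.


New prefix = 16 + 2 = 18
Each subnet has 16384 addresses
  73.102.0.0/18
  73.102.64.0/18
  73.102.128.0/18
  73.102.192.0/18
Subnets: 73.102.0.0/18, 73.102.64.0/18, 73.102.128.0/18, 73.102.192.0/18


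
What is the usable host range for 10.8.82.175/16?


Network: 10.8.0.0
Broadcast: 10.8.255.255
First usable = network + 1
Last usable = broadcast - 1
Range: 10.8.0.1 to 10.8.255.254


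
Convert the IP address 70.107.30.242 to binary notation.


70 = 01000110
107 = 01101011
30 = 00011110
242 = 11110010
Binary: 01000110.01101011.00011110.11110010


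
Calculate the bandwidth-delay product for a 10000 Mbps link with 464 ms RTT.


BDP = bandwidth * RTT
= 10000 Mbps * 464 ms
= 10000 * 1e6 * 464 / 1000 bits
= 4640000000 bits
= 580000000 bytes
= 566406.25 KB
BDP = 4640000000 bits (580000000 bytes)


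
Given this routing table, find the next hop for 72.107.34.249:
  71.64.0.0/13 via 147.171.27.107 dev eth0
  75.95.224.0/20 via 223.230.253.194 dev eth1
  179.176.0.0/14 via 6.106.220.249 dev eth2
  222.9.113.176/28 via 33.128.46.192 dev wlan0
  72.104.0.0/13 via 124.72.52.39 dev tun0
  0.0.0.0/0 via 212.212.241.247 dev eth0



Longest prefix match for 72.107.34.249:
  /13 71.64.0.0: no
  /20 75.95.224.0: no
  /14 179.176.0.0: no
  /28 222.9.113.176: no
  /13 72.104.0.0: MATCH
  /0 0.0.0.0: MATCH
Selected: next-hop 124.72.52.39 via tun0 (matched /13)


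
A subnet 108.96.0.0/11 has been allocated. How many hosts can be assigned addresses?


Host bits = 32 - 11 = 21
Total addresses = 2^21 = 2097152
Usable = total - 2 (network and broadcast)
Usable hosts: 2097150


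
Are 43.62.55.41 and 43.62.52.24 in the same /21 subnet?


Mask: 255.255.248.0
43.62.55.41 AND mask = 43.62.48.0
43.62.52.24 AND mask = 43.62.48.0
Yes, same subnet (43.62.48.0)


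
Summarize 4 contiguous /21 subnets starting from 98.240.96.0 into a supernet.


Original prefix: /21
Number of subnets: 4 = 2^2
New prefix = 21 - 2 = 19
Supernet: 98.240.96.0/19


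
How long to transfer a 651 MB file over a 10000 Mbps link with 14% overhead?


Effective throughput = 10000 * (1 - 14/100) = 8600 Mbps
File size in Mb = 651 * 8 = 5208 Mb
Time = 5208 / 8600
Time = 0.6056 seconds


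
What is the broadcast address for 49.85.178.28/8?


Network: 49.0.0.0/8
Host bits = 24
Set all host bits to 1:
Broadcast: 49.255.255.255


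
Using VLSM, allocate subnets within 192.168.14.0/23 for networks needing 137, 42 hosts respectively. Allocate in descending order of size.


137 hosts -> /24 (254 usable): 192.168.14.0/24
42 hosts -> /26 (62 usable): 192.168.15.0/26
Allocation: 192.168.14.0/24 (137 hosts, 254 usable); 192.168.15.0/26 (42 hosts, 62 usable)


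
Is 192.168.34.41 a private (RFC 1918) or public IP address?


RFC 1918 private ranges:
  10.0.0.0/8 (10.0.0.0 - 10.255.255.255)
  172.16.0.0/12 (172.16.0.0 - 172.31.255.255)
  192.168.0.0/16 (192.168.0.0 - 192.168.255.255)
Private (in 192.168.0.0/16)


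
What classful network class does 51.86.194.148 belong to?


First octet: 51
Binary: 00110011
0xxxxxxx -> Class A (1-126)
Class A, default mask 255.0.0.0 (/8)


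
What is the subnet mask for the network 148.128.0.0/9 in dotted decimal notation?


/9 means 9 network bits, 23 host bits
Binary: 11111111100000000000000000000000
Mask: 255.128.0.0


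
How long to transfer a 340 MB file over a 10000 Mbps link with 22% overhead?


Effective throughput = 10000 * (1 - 22/100) = 7800 Mbps
File size in Mb = 340 * 8 = 2720 Mb
Time = 2720 / 7800
Time = 0.3487 seconds


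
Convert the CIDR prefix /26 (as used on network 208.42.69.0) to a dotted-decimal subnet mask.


/26 means 26 network bits, 6 host bits
Binary: 11111111111111111111111111000000
Mask: 255.255.255.192


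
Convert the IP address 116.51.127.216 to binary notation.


116 = 01110100
51 = 00110011
127 = 01111111
216 = 11011000
Binary: 01110100.00110011.01111111.11011000


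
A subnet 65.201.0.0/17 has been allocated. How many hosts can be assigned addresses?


Host bits = 32 - 17 = 15
Total addresses = 2^15 = 32768
Usable = total - 2 (network and broadcast)
Usable hosts: 32766


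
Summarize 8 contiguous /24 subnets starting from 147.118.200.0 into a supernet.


Original prefix: /24
Number of subnets: 8 = 2^3
New prefix = 24 - 3 = 21
Supernet: 147.118.200.0/21


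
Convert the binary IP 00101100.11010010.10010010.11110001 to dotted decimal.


00101100 = 44
11010010 = 210
10010010 = 146
11110001 = 241
IP: 44.210.146.241


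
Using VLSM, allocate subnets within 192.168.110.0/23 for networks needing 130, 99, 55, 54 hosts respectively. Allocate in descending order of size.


130 hosts -> /24 (254 usable): 192.168.110.0/24
99 hosts -> /25 (126 usable): 192.168.111.0/25
55 hosts -> /26 (62 usable): 192.168.111.128/26
54 hosts -> /26 (62 usable): 192.168.111.192/26
Allocation: 192.168.110.0/24 (130 hosts, 254 usable); 192.168.111.0/25 (99 hosts, 126 usable); 192.168.111.128/26 (55 hosts, 62 usable); 192.168.111.192/26 (54 hosts, 62 usable)


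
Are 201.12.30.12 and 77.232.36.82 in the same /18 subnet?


Mask: 255.255.192.0
201.12.30.12 AND mask = 201.12.0.0
77.232.36.82 AND mask = 77.232.0.0
No, different subnets (201.12.0.0 vs 77.232.0.0)


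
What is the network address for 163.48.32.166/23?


IP:   10100011.00110000.00100000.10100110
Mask: 11111111.11111111.11111110.00000000
AND operation:
Net:  10100011.00110000.00100000.00000000
Network: 163.48.32.0/23


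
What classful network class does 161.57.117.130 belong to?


First octet: 161
Binary: 10100001
10xxxxxx -> Class B (128-191)
Class B, default mask 255.255.0.0 (/16)


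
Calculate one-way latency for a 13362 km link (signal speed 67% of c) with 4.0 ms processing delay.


Speed = 0.67 * 3e5 km/s = 201000 km/s
Propagation delay = 13362 / 201000 = 0.0665 s = 66.4776 ms
Processing delay = 4.0 ms
Total one-way latency = 70.4776 ms


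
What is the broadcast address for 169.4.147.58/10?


Network: 169.0.0.0/10
Host bits = 22
Set all host bits to 1:
Broadcast: 169.63.255.255


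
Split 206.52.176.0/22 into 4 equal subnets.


New prefix = 22 + 2 = 24
Each subnet has 256 addresses
  206.52.176.0/24
  206.52.177.0/24
  206.52.178.0/24
  206.52.179.0/24
Subnets: 206.52.176.0/24, 206.52.177.0/24, 206.52.178.0/24, 206.52.179.0/24


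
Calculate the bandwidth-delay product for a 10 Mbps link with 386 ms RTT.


BDP = bandwidth * RTT
= 10 Mbps * 386 ms
= 10 * 1e6 * 386 / 1000 bits
= 3860000 bits
= 482500 bytes
= 471.1914 KB
BDP = 3860000 bits (482500 bytes)


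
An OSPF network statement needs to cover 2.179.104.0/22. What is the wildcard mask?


Subnet mask: 255.255.252.0
Wildcard = 255.255.255.255 - subnet mask
255 - 255 = 0
255 - 255 = 0
255 - 252 = 3
255 - 0 = 255
Wildcard: 0.0.3.255


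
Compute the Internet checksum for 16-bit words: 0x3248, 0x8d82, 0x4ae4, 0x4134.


Sum all words (with carry folding):
+ 0x3248 = 0x3248
+ 0x8d82 = 0xbfca
+ 0x4ae4 = 0x0aaf
+ 0x4134 = 0x4be3
One's complement: ~0x4be3
Checksum = 0xb41c


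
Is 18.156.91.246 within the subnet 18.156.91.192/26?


Subnet network: 18.156.91.192
Test IP AND mask: 18.156.91.192
Yes, 18.156.91.246 is in 18.156.91.192/26


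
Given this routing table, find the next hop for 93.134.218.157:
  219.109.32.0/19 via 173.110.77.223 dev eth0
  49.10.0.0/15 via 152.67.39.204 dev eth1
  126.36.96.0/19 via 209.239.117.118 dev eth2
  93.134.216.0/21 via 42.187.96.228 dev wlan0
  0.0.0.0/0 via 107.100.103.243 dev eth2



Longest prefix match for 93.134.218.157:
  /19 219.109.32.0: no
  /15 49.10.0.0: no
  /19 126.36.96.0: no
  /21 93.134.216.0: MATCH
  /0 0.0.0.0: MATCH
Selected: next-hop 42.187.96.228 via wlan0 (matched /21)


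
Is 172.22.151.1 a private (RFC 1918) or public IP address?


RFC 1918 private ranges:
  10.0.0.0/8 (10.0.0.0 - 10.255.255.255)
  172.16.0.0/12 (172.16.0.0 - 172.31.255.255)
  192.168.0.0/16 (192.168.0.0 - 192.168.255.255)
Private (in 172.16.0.0/12)


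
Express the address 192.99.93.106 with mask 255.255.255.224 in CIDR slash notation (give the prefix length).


Binary: 11111111.11111111.11111111.11100000
Count leading 1s
Prefix: /27


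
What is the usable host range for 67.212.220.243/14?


Network: 67.212.0.0
Broadcast: 67.215.255.255
First usable = network + 1
Last usable = broadcast - 1
Range: 67.212.0.1 to 67.215.255.254


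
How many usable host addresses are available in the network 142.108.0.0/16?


Host bits = 32 - 16 = 16
Total addresses = 2^16 = 65536
Usable = total - 2 (network and broadcast)
Usable hosts: 65534


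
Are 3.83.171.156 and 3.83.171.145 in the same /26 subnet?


Mask: 255.255.255.192
3.83.171.156 AND mask = 3.83.171.128
3.83.171.145 AND mask = 3.83.171.128
Yes, same subnet (3.83.171.128)


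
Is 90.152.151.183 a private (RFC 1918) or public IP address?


RFC 1918 private ranges:
  10.0.0.0/8 (10.0.0.0 - 10.255.255.255)
  172.16.0.0/12 (172.16.0.0 - 172.31.255.255)
  192.168.0.0/16 (192.168.0.0 - 192.168.255.255)
Public (not in any RFC 1918 range)


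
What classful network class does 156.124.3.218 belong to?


First octet: 156
Binary: 10011100
10xxxxxx -> Class B (128-191)
Class B, default mask 255.255.0.0 (/16)


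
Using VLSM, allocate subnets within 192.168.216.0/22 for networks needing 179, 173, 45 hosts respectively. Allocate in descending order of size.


179 hosts -> /24 (254 usable): 192.168.216.0/24
173 hosts -> /24 (254 usable): 192.168.217.0/24
45 hosts -> /26 (62 usable): 192.168.218.0/26
Allocation: 192.168.216.0/24 (179 hosts, 254 usable); 192.168.217.0/24 (173 hosts, 254 usable); 192.168.218.0/26 (45 hosts, 62 usable)


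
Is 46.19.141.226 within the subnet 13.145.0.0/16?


Subnet network: 13.145.0.0
Test IP AND mask: 46.19.0.0
No, 46.19.141.226 is not in 13.145.0.0/16


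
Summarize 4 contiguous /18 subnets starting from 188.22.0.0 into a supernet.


Original prefix: /18
Number of subnets: 4 = 2^2
New prefix = 18 - 2 = 16
Supernet: 188.22.0.0/16


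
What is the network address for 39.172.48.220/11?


IP:   00100111.10101100.00110000.11011100
Mask: 11111111.11100000.00000000.00000000
AND operation:
Net:  00100111.10100000.00000000.00000000
Network: 39.160.0.0/11


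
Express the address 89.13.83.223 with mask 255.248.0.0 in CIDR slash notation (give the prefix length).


Binary: 11111111.11111000.00000000.00000000
Count leading 1s
Prefix: /13


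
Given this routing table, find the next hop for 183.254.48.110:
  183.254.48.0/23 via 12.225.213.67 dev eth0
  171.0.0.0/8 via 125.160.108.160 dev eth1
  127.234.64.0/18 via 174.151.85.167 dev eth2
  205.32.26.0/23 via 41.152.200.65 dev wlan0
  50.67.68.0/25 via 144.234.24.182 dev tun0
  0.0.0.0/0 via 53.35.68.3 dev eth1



Longest prefix match for 183.254.48.110:
  /23 183.254.48.0: MATCH
  /8 171.0.0.0: no
  /18 127.234.64.0: no
  /23 205.32.26.0: no
  /25 50.67.68.0: no
  /0 0.0.0.0: MATCH
Selected: next-hop 12.225.213.67 via eth0 (matched /23)


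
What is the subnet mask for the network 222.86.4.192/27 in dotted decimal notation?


/27 means 27 network bits, 5 host bits
Binary: 11111111111111111111111111100000
Mask: 255.255.255.224


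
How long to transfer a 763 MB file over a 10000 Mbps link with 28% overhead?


Effective throughput = 10000 * (1 - 28/100) = 7200 Mbps
File size in Mb = 763 * 8 = 6104 Mb
Time = 6104 / 7200
Time = 0.8478 seconds


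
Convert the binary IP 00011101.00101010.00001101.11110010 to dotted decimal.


00011101 = 29
00101010 = 42
00001101 = 13
11110010 = 242
IP: 29.42.13.242


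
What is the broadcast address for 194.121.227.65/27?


Network: 194.121.227.64/27
Host bits = 5
Set all host bits to 1:
Broadcast: 194.121.227.95


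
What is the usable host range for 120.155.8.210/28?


Network: 120.155.8.208
Broadcast: 120.155.8.223
First usable = network + 1
Last usable = broadcast - 1
Range: 120.155.8.209 to 120.155.8.222


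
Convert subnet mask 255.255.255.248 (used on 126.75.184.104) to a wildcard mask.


Subnet mask: 255.255.255.248
Wildcard = 255.255.255.255 - subnet mask
255 - 255 = 0
255 - 255 = 0
255 - 255 = 0
255 - 248 = 7
Wildcard: 0.0.0.7


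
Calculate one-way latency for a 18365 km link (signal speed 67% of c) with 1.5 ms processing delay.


Speed = 0.67 * 3e5 km/s = 201000 km/s
Propagation delay = 18365 / 201000 = 0.0914 s = 91.3682 ms
Processing delay = 1.5 ms
Total one-way latency = 92.8682 ms


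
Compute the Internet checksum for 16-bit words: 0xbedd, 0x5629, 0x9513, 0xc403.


Sum all words (with carry folding):
+ 0xbedd = 0xbedd
+ 0x5629 = 0x1507
+ 0x9513 = 0xaa1a
+ 0xc403 = 0x6e1e
One's complement: ~0x6e1e
Checksum = 0x91e1


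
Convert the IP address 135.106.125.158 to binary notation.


135 = 10000111
106 = 01101010
125 = 01111101
158 = 10011110
Binary: 10000111.01101010.01111101.10011110


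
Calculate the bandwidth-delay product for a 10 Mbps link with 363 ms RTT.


BDP = bandwidth * RTT
= 10 Mbps * 363 ms
= 10 * 1e6 * 363 / 1000 bits
= 3630000 bits
= 453750 bytes
= 443.1152 KB
BDP = 3630000 bits (453750 bytes)


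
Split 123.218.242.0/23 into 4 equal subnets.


New prefix = 23 + 2 = 25
Each subnet has 128 addresses
  123.218.242.0/25
  123.218.242.128/25
  123.218.243.0/25
  123.218.243.128/25
Subnets: 123.218.242.0/25, 123.218.242.128/25, 123.218.243.0/25, 123.218.243.128/25


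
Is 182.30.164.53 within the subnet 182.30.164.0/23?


Subnet network: 182.30.164.0
Test IP AND mask: 182.30.164.0
Yes, 182.30.164.53 is in 182.30.164.0/23


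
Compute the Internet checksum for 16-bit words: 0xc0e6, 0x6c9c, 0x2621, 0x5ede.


Sum all words (with carry folding):
+ 0xc0e6 = 0xc0e6
+ 0x6c9c = 0x2d83
+ 0x2621 = 0x53a4
+ 0x5ede = 0xb282
One's complement: ~0xb282
Checksum = 0x4d7d


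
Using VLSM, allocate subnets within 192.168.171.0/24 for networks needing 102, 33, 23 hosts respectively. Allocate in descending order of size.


102 hosts -> /25 (126 usable): 192.168.171.0/25
33 hosts -> /26 (62 usable): 192.168.171.128/26
23 hosts -> /27 (30 usable): 192.168.171.192/27
Allocation: 192.168.171.0/25 (102 hosts, 126 usable); 192.168.171.128/26 (33 hosts, 62 usable); 192.168.171.192/27 (23 hosts, 30 usable)


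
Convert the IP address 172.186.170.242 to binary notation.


172 = 10101100
186 = 10111010
170 = 10101010
242 = 11110010
Binary: 10101100.10111010.10101010.11110010


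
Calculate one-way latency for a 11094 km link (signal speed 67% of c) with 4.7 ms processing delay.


Speed = 0.67 * 3e5 km/s = 201000 km/s
Propagation delay = 11094 / 201000 = 0.0552 s = 55.194 ms
Processing delay = 4.7 ms
Total one-way latency = 59.894 ms


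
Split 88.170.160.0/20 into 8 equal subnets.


New prefix = 20 + 3 = 23
Each subnet has 512 addresses
  88.170.160.0/23
  88.170.162.0/23
  88.170.164.0/23
  88.170.166.0/23
  88.170.168.0/23
  88.170.170.0/23
  88.170.172.0/23
  88.170.174.0/23
Subnets: 88.170.160.0/23, 88.170.162.0/23, 88.170.164.0/23, 88.170.166.0/23, 88.170.168.0/23, 88.170.170.0/23, 88.170.172.0/23, 88.170.174.0/23


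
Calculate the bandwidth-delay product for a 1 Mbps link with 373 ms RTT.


BDP = bandwidth * RTT
= 1 Mbps * 373 ms
= 1 * 1e6 * 373 / 1000 bits
= 373000 bits
= 46625 bytes
= 45.5322 KB
BDP = 373000 bits (46625 bytes)


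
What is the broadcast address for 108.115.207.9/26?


Network: 108.115.207.0/26
Host bits = 6
Set all host bits to 1:
Broadcast: 108.115.207.63


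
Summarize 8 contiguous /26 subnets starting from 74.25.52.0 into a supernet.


Original prefix: /26
Number of subnets: 8 = 2^3
New prefix = 26 - 3 = 23
Supernet: 74.25.52.0/23


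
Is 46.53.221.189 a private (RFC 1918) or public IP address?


RFC 1918 private ranges:
  10.0.0.0/8 (10.0.0.0 - 10.255.255.255)
  172.16.0.0/12 (172.16.0.0 - 172.31.255.255)
  192.168.0.0/16 (192.168.0.0 - 192.168.255.255)
Public (not in any RFC 1918 range)


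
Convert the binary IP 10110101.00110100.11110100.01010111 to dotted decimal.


10110101 = 181
00110100 = 52
11110100 = 244
01010111 = 87
IP: 181.52.244.87


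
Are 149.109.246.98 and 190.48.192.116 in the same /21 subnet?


Mask: 255.255.248.0
149.109.246.98 AND mask = 149.109.240.0
190.48.192.116 AND mask = 190.48.192.0
No, different subnets (149.109.240.0 vs 190.48.192.0)


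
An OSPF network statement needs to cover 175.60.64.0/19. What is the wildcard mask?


Subnet mask: 255.255.224.0
Wildcard = 255.255.255.255 - subnet mask
255 - 255 = 0
255 - 255 = 0
255 - 224 = 31
255 - 0 = 255
Wildcard: 0.0.31.255


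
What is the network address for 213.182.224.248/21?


IP:   11010101.10110110.11100000.11111000
Mask: 11111111.11111111.11111000.00000000
AND operation:
Net:  11010101.10110110.11100000.00000000
Network: 213.182.224.0/21


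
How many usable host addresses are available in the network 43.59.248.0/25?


Host bits = 32 - 25 = 7
Total addresses = 2^7 = 128
Usable = total - 2 (network and broadcast)
Usable hosts: 126


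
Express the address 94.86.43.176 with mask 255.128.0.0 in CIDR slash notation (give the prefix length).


Binary: 11111111.10000000.00000000.00000000
Count leading 1s
Prefix: /9


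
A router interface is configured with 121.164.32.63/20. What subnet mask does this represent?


/20 means 20 network bits, 12 host bits
Binary: 11111111111111111111000000000000
Mask: 255.255.240.0


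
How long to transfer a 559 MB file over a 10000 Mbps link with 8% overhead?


Effective throughput = 10000 * (1 - 8/100) = 9200 Mbps
File size in Mb = 559 * 8 = 4472 Mb
Time = 4472 / 9200
Time = 0.4861 seconds


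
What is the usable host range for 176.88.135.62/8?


Network: 176.0.0.0
Broadcast: 176.255.255.255
First usable = network + 1
Last usable = broadcast - 1
Range: 176.0.0.1 to 176.255.255.254


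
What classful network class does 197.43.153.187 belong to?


First octet: 197
Binary: 11000101
110xxxxx -> Class C (192-223)
Class C, default mask 255.255.255.0 (/24)


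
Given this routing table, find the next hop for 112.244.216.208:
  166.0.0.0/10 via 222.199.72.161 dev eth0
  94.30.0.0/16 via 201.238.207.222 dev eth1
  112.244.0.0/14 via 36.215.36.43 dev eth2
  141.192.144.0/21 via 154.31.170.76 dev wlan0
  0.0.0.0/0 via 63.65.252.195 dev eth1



Longest prefix match for 112.244.216.208:
  /10 166.0.0.0: no
  /16 94.30.0.0: no
  /14 112.244.0.0: MATCH
  /21 141.192.144.0: no
  /0 0.0.0.0: MATCH
Selected: next-hop 36.215.36.43 via eth2 (matched /14)


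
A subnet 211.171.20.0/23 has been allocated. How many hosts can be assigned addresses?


Host bits = 32 - 23 = 9
Total addresses = 2^9 = 512
Usable = total - 2 (network and broadcast)
Usable hosts: 510


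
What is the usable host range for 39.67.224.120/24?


Network: 39.67.224.0
Broadcast: 39.67.224.255
First usable = network + 1
Last usable = broadcast - 1
Range: 39.67.224.1 to 39.67.224.254


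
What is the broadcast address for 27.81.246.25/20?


Network: 27.81.240.0/20
Host bits = 12
Set all host bits to 1:
Broadcast: 27.81.255.255


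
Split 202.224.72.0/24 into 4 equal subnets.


New prefix = 24 + 2 = 26
Each subnet has 64 addresses
  202.224.72.0/26
  202.224.72.64/26
  202.224.72.128/26
  202.224.72.192/26
Subnets: 202.224.72.0/26, 202.224.72.64/26, 202.224.72.128/26, 202.224.72.192/26


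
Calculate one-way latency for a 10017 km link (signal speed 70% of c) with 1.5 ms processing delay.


Speed = 0.7 * 3e5 km/s = 210000 km/s
Propagation delay = 10017 / 210000 = 0.0477 s = 47.7 ms
Processing delay = 1.5 ms
Total one-way latency = 49.2 ms


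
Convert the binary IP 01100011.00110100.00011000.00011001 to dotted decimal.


01100011 = 99
00110100 = 52
00011000 = 24
00011001 = 25
IP: 99.52.24.25


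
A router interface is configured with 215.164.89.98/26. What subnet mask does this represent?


/26 means 26 network bits, 6 host bits
Binary: 11111111111111111111111111000000
Mask: 255.255.255.192


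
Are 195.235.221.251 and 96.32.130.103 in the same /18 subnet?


Mask: 255.255.192.0
195.235.221.251 AND mask = 195.235.192.0
96.32.130.103 AND mask = 96.32.128.0
No, different subnets (195.235.192.0 vs 96.32.128.0)


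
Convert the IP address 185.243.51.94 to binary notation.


185 = 10111001
243 = 11110011
51 = 00110011
94 = 01011110
Binary: 10111001.11110011.00110011.01011110


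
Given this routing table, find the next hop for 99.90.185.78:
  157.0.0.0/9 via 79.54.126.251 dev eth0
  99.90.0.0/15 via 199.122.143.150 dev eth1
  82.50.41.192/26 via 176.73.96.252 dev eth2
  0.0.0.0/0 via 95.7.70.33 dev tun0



Longest prefix match for 99.90.185.78:
  /9 157.0.0.0: no
  /15 99.90.0.0: MATCH
  /26 82.50.41.192: no
  /0 0.0.0.0: MATCH
Selected: next-hop 199.122.143.150 via eth1 (matched /15)


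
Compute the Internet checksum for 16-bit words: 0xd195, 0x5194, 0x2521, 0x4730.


Sum all words (with carry folding):
+ 0xd195 = 0xd195
+ 0x5194 = 0x232a
+ 0x2521 = 0x484b
+ 0x4730 = 0x8f7b
One's complement: ~0x8f7b
Checksum = 0x7084


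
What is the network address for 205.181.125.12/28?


IP:   11001101.10110101.01111101.00001100
Mask: 11111111.11111111.11111111.11110000
AND operation:
Net:  11001101.10110101.01111101.00000000
Network: 205.181.125.0/28


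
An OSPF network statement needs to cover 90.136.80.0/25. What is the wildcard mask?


Subnet mask: 255.255.255.128
Wildcard = 255.255.255.255 - subnet mask
255 - 255 = 0
255 - 255 = 0
255 - 255 = 0
255 - 128 = 127
Wildcard: 0.0.0.127


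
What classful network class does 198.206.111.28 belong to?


First octet: 198
Binary: 11000110
110xxxxx -> Class C (192-223)
Class C, default mask 255.255.255.0 (/24)


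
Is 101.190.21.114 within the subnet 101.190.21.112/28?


Subnet network: 101.190.21.112
Test IP AND mask: 101.190.21.112
Yes, 101.190.21.114 is in 101.190.21.112/28


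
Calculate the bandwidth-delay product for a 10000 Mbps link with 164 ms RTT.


BDP = bandwidth * RTT
= 10000 Mbps * 164 ms
= 10000 * 1e6 * 164 / 1000 bits
= 1640000000 bits
= 205000000 bytes
= 200195.3125 KB
BDP = 1640000000 bits (205000000 bytes)


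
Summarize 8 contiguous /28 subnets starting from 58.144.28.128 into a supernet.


Original prefix: /28
Number of subnets: 8 = 2^3
New prefix = 28 - 3 = 25
Supernet: 58.144.28.128/25


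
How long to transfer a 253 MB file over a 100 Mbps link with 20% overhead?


Effective throughput = 100 * (1 - 20/100) = 80 Mbps
File size in Mb = 253 * 8 = 2024 Mb
Time = 2024 / 80
Time = 25.3 seconds


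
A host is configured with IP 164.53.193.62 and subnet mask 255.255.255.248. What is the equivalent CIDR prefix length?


Binary: 11111111.11111111.11111111.11111000
Count leading 1s
Prefix: /29


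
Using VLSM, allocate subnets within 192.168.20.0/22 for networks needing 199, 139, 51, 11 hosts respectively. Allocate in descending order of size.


199 hosts -> /24 (254 usable): 192.168.20.0/24
139 hosts -> /24 (254 usable): 192.168.21.0/24
51 hosts -> /26 (62 usable): 192.168.22.0/26
11 hosts -> /28 (14 usable): 192.168.22.64/28
Allocation: 192.168.20.0/24 (199 hosts, 254 usable); 192.168.21.0/24 (139 hosts, 254 usable); 192.168.22.0/26 (51 hosts, 62 usable); 192.168.22.64/28 (11 hosts, 14 usable)


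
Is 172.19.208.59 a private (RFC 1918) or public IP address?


RFC 1918 private ranges:
  10.0.0.0/8 (10.0.0.0 - 10.255.255.255)
  172.16.0.0/12 (172.16.0.0 - 172.31.255.255)
  192.168.0.0/16 (192.168.0.0 - 192.168.255.255)
Private (in 172.16.0.0/12)


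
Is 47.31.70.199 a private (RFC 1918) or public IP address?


RFC 1918 private ranges:
  10.0.0.0/8 (10.0.0.0 - 10.255.255.255)
  172.16.0.0/12 (172.16.0.0 - 172.31.255.255)
  192.168.0.0/16 (192.168.0.0 - 192.168.255.255)
Public (not in any RFC 1918 range)


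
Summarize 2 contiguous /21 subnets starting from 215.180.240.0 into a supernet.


Original prefix: /21
Number of subnets: 2 = 2^1
New prefix = 21 - 1 = 20
Supernet: 215.180.240.0/20


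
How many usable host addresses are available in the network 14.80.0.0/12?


Host bits = 32 - 12 = 20
Total addresses = 2^20 = 1048576
Usable = total - 2 (network and broadcast)
Usable hosts: 1048574


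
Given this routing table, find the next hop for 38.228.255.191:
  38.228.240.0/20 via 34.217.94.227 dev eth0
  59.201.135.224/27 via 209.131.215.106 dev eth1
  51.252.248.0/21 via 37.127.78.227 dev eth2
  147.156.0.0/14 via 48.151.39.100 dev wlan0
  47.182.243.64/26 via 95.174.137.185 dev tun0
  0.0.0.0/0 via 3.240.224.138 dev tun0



Longest prefix match for 38.228.255.191:
  /20 38.228.240.0: MATCH
  /27 59.201.135.224: no
  /21 51.252.248.0: no
  /14 147.156.0.0: no
  /26 47.182.243.64: no
  /0 0.0.0.0: MATCH
Selected: next-hop 34.217.94.227 via eth0 (matched /20)


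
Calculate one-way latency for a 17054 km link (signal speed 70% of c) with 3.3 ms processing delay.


Speed = 0.7 * 3e5 km/s = 210000 km/s
Propagation delay = 17054 / 210000 = 0.0812 s = 81.2095 ms
Processing delay = 3.3 ms
Total one-way latency = 84.5095 ms


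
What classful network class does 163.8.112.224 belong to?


First octet: 163
Binary: 10100011
10xxxxxx -> Class B (128-191)
Class B, default mask 255.255.0.0 (/16)


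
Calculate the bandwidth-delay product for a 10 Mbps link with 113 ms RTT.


BDP = bandwidth * RTT
= 10 Mbps * 113 ms
= 10 * 1e6 * 113 / 1000 bits
= 1130000 bits
= 141250 bytes
= 137.9395 KB
BDP = 1130000 bits (141250 bytes)


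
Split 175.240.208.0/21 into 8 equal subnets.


New prefix = 21 + 3 = 24
Each subnet has 256 addresses
  175.240.208.0/24
  175.240.209.0/24
  175.240.210.0/24
  175.240.211.0/24
  175.240.212.0/24
  175.240.213.0/24
  175.240.214.0/24
  175.240.215.0/24
Subnets: 175.240.208.0/24, 175.240.209.0/24, 175.240.210.0/24, 175.240.211.0/24, 175.240.212.0/24, 175.240.213.0/24, 175.240.214.0/24, 175.240.215.0/24


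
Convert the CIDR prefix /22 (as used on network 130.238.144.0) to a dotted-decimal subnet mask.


/22 means 22 network bits, 10 host bits
Binary: 11111111111111111111110000000000
Mask: 255.255.252.0


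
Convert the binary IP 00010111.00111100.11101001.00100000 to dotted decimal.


00010111 = 23
00111100 = 60
11101001 = 233
00100000 = 32
IP: 23.60.233.32
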